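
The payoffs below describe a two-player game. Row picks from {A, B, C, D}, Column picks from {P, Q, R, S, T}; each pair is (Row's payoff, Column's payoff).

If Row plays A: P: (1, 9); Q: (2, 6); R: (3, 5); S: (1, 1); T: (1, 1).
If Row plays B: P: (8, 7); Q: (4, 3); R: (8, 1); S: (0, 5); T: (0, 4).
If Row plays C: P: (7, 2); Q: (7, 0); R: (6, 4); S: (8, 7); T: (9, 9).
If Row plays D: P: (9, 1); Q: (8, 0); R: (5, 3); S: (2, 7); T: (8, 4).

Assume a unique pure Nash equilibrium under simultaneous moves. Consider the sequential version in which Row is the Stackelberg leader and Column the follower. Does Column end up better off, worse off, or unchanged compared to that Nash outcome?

Backward induction with Row moving first.
- A → Column plays P (best of 9, 6, 5, 1, 1); Row gets 1.
- B → Column plays P (best of 7, 3, 1, 5, 4); Row gets 8.
- C → Column plays T (best of 2, 0, 4, 7, 9); Row gets 9.
- D → Column plays S (best of 1, 0, 3, 7, 4); Row gets 2.
Maximizing over 1, 8, 9, 2, Row chooses C. Subgame-perfect outcome: (C, T) with payoffs (9, 9).
Now find the simultaneous Nash equilibrium.
Row's best replies: P→D; Q→D; R→B; S→C; T→C.
Column's best replies: A→P; B→P; C→T; D→S.
The unique mutual best reply is (C, T), giving (9, 9).
Column earns 9 sequentially versus 9 at the Nash outcome: unchanged.

unchanged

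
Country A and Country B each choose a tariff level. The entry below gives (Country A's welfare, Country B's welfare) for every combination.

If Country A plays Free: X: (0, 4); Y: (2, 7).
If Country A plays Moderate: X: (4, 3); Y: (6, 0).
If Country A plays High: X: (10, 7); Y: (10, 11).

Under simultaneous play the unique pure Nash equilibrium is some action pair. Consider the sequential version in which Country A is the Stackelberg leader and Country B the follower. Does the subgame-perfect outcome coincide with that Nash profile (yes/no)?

yes

Work backward from Country B's decision.
- Free → Country B plays Y (best of 4, 7); Country A gets 2.
- Moderate → Country B plays X (best of 3, 0); Country A gets 4.
- High → Country B plays Y (best of 7, 11); Country A gets 10.
Country A's induced payoffs are 2, 4, 10, so Country A commits to High. Subgame-perfect outcome: (High, Y) with payoffs (10, 11).
Now find the simultaneous Nash equilibrium.
Country A's best replies: X→High; Y→High.
Country B's best replies: Free→Y; Moderate→X; High→Y.
The unique mutual best reply is (High, Y), giving (10, 11).
Sequential outcome (High, Y) coincides with the Nash profile (High, Y).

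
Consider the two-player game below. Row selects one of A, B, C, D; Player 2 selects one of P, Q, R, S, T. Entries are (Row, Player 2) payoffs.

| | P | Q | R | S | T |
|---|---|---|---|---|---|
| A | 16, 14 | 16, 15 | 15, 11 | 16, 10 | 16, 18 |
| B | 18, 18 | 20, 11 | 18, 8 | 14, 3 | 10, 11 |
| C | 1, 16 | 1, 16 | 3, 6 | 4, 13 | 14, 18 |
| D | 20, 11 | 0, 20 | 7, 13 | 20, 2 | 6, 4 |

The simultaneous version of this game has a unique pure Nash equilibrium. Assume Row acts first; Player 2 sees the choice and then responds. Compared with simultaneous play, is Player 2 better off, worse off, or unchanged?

Solve by backward induction (Row leads).
- A: BR = T, leader payoff 16.
- B: BR = P, leader payoff 18.
- C: BR = T, leader payoff 14.
- D: BR = Q, leader payoff 0.
Among 16, 18, 14, 0, the best is 18 at B. Subgame-perfect outcome: (B, P) with payoffs (18, 18).
Under simultaneous play:
Row's best replies: P→D; Q→B; R→B; S→D; T→A.
Player 2's best replies: A→T; B→P; C→T; D→Q.
Only (A, T) has each player best-responding; Nash payoffs (16, 18).
Player 2 earns 18 sequentially versus 18 at the Nash outcome: unchanged.

unchanged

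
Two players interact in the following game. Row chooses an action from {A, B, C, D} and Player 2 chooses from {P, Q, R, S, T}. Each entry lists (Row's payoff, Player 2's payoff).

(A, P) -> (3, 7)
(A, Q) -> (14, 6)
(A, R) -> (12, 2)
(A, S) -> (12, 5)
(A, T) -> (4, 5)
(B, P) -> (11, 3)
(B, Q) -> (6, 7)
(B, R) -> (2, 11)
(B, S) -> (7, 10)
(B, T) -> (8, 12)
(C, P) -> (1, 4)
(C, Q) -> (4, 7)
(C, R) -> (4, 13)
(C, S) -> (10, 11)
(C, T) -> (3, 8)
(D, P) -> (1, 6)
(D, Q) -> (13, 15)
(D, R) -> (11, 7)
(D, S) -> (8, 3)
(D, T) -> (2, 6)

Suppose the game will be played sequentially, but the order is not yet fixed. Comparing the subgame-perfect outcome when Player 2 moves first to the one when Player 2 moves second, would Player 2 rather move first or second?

If Row leads: Player 2's best replies are A→P, B→T, C→R, D→Q; Row's induced payoffs 3, 8, 4, 13; outcome (D, Q), payoffs (13, 15).
If Player 2 leads: Row's best replies are P→B, Q→A, R→A, S→A, T→B; Player 2's induced payoffs 3, 6, 2, 5, 12; outcome (B, T), payoffs (8, 12).
Player 2 gets 12 moving first and 15 moving second, so Player 2 prefers to move second.

second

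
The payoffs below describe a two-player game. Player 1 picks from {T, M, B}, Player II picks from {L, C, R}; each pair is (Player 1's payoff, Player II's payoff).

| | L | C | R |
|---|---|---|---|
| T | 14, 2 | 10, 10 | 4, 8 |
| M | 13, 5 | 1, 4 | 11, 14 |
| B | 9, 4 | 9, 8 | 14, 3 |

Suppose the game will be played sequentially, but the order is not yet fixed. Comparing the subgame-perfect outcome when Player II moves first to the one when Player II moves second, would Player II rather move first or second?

second

If Player 1 leads: Player II's best replies are T→C, M→R, B→C; Player 1's induced payoffs 10, 11, 9; outcome (M, R), payoffs (11, 14).
If Player II leads: Player 1's best replies are L→T, C→T, R→B; Player II's induced payoffs 2, 10, 3; outcome (T, C), payoffs (10, 10).
Player II gets 10 moving first and 14 moving second, so Player II prefers to move second.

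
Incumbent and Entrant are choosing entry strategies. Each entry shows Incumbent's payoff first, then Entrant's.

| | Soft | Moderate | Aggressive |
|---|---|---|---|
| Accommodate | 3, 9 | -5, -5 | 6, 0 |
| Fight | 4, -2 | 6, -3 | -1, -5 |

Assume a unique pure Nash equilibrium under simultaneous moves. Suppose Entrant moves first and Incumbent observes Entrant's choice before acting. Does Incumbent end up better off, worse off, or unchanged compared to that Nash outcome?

better off

Work backward from Incumbent's decision.
- Soft → Incumbent plays Fight (best of 3, 4); Entrant gets -2.
- Moderate → Incumbent plays Fight (best of -5, 6); Entrant gets -3.
- Aggressive → Incumbent plays Accommodate (best of 6, -1); Entrant gets 0.
Maximizing over -2, -3, 0, Entrant chooses Aggressive. Subgame-perfect outcome: (Accommodate, Aggressive) with payoffs (6, 0).
Under simultaneous play:
Incumbent's best replies: Soft→Fight; Moderate→Fight; Aggressive→Accommodate.
Entrant's best replies: Accommodate→Soft; Fight→Soft.
Only (Fight, Soft) has each player best-responding; Nash payoffs (4, -2).
Incumbent earns 6 sequentially versus 4 at the Nash outcome: better off.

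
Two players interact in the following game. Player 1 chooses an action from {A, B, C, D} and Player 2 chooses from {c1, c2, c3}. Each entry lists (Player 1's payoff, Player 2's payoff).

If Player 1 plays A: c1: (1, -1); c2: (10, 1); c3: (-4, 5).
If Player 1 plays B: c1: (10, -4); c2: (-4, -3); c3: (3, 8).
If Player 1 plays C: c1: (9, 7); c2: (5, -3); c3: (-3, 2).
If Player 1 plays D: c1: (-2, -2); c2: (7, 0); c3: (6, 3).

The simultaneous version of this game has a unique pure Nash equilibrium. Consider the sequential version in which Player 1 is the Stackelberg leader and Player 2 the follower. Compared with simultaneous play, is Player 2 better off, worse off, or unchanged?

better off

Player 2 best-responds to each possible Player 1 move:
- A → Player 2 plays c3 (best of -1, 1, 5); Player 1 gets -4.
- B → Player 2 plays c3 (best of -4, -3, 8); Player 1 gets 3.
- C → Player 2 plays c1 (best of 7, -3, 2); Player 1 gets 9.
- D → Player 2 plays c3 (best of -2, 0, 3); Player 1 gets 6.
Maximizing over -4, 3, 9, 6, Player 1 chooses C. Subgame-perfect outcome: (C, c1) with payoffs (9, 7).
For the simultaneous game, intersect best replies.
Player 1's best replies: c1→B; c2→A; c3→D.
Player 2's best replies: A→c3; B→c3; C→c1; D→c3.
Only (D, c3) has each player best-responding; Nash payoffs (6, 3).
Player 2 earns 7 sequentially versus 3 at the Nash outcome: better off.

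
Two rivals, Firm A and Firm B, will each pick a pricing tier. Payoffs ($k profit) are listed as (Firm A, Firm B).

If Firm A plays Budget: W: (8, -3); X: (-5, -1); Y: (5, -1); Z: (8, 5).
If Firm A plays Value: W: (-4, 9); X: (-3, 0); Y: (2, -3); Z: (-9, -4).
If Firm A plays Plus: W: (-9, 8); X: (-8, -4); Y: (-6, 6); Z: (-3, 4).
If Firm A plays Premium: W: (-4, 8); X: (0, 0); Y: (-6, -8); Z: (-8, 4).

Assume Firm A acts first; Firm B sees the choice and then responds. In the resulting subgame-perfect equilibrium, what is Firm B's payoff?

Work backward from Firm B's decision.
- Budget → Firm B plays Z (best of -3, -1, -1, 5); Firm A gets 8.
- Value → Firm B plays W (best of 9, 0, -3, -4); Firm A gets -4.
- Plus → Firm B plays W (best of 8, -4, 6, 4); Firm A gets -9.
- Premium → Firm B plays W (best of 8, 0, -8, 4); Firm A gets -4.
Firm A's induced payoffs are 8, -4, -9, -4, so Firm A commits to Budget. Subgame-perfect outcome: (Budget, Z) with payoffs (8, 5).

5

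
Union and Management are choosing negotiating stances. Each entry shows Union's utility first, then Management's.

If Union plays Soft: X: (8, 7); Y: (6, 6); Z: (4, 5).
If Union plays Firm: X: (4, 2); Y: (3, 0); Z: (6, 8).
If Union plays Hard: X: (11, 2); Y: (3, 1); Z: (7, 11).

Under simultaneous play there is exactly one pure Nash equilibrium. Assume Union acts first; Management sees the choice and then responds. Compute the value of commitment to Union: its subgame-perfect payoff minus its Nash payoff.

1

Work backward from Management's decision.
- Soft → Management plays X (best of 7, 6, 5); Union gets 8.
- Firm → Management plays Z (best of 2, 0, 8); Union gets 6.
- Hard → Management plays Z (best of 2, 1, 11); Union gets 7.
Maximizing over 8, 6, 7, Union chooses Soft. Subgame-perfect outcome: (Soft, X) with payoffs (8, 7).
Under simultaneous play:
Union's best replies: X→Hard; Y→Soft; Z→Hard.
Management's best replies: Soft→X; Firm→Z; Hard→Z.
Only (Hard, Z) has each player best-responding; Nash payoffs (7, 11).
Union's commitment gain: 8 − 7 = 1.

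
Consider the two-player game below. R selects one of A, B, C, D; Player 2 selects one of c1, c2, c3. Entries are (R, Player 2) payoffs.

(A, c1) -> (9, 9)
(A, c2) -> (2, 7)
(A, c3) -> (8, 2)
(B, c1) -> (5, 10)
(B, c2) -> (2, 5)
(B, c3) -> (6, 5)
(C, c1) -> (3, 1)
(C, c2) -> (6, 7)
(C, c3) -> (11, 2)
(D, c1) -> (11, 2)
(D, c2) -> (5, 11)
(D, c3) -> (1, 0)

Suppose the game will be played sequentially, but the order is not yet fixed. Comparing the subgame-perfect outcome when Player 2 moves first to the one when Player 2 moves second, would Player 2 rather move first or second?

second

If R leads: Player 2's best replies are A→c1, B→c1, C→c2, D→c2; R's induced payoffs 9, 5, 6, 5; outcome (A, c1), payoffs (9, 9).
If Player 2 leads: R's best replies are c1→D, c2→C, c3→C; Player 2's induced payoffs 2, 7, 2; outcome (C, c2), payoffs (6, 7).
Player 2 gets 7 moving first and 9 moving second, so Player 2 prefers to move second.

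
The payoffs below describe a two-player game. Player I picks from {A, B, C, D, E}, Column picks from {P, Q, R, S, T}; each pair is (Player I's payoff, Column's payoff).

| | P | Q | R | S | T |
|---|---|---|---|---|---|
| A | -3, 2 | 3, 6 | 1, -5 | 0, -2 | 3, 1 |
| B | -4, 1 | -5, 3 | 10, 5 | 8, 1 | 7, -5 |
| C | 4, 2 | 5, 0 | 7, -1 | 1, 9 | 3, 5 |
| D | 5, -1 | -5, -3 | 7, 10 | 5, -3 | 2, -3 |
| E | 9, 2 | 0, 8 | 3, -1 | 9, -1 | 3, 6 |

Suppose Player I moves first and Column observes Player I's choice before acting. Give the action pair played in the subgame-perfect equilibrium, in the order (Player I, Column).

(B, R)

Backward induction with Player I moving first.
- A: BR = Q, leader payoff 3.
- B: BR = R, leader payoff 10.
- C: BR = S, leader payoff 1.
- D: BR = R, leader payoff 7.
- E: BR = Q, leader payoff 0.
Among 3, 10, 1, 7, 0, the best is 10 at B. Subgame-perfect outcome: (B, R) with payoffs (10, 5).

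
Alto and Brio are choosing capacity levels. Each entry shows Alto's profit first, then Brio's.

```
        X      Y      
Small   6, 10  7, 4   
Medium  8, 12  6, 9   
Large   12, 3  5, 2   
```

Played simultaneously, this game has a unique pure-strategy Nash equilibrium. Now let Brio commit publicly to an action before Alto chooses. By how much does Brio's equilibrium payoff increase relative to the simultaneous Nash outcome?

Alto best-responds to each possible Brio move:
- X: BR = Large, leader payoff 3.
- Y: BR = Small, leader payoff 4.
Brio's induced payoffs are 3, 4, so Brio commits to Y. Subgame-perfect outcome: (Small, Y) with payoffs (7, 4).
Under simultaneous play:
Alto's best replies: X→Large; Y→Small.
Brio's best replies: Small→X; Medium→X; Large→X.
The unique mutual best reply is (Large, X), giving (12, 3).
Brio's commitment gain: 4 − 3 = 1.

1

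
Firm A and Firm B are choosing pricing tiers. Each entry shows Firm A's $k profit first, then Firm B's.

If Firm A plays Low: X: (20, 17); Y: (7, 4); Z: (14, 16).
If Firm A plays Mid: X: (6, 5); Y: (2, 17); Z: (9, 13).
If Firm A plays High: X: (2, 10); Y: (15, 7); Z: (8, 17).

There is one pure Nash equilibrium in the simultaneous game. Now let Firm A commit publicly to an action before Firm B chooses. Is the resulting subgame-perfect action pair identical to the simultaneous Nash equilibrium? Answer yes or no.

Work backward from Firm B's decision.
- Low: BR = X, leader payoff 20.
- Mid: BR = Y, leader payoff 2.
- High: BR = Z, leader payoff 8.
Maximizing over 20, 2, 8, Firm A chooses Low. Subgame-perfect outcome: (Low, X) with payoffs (20, 17).
Under simultaneous play:
Firm A's best replies: X→Low; Y→High; Z→Low.
Firm B's best replies: Low→X; Mid→Y; High→Z.
The unique mutual best reply is (Low, X), giving (20, 17).
Sequential outcome (Low, X) coincides with the Nash profile (Low, X).

yes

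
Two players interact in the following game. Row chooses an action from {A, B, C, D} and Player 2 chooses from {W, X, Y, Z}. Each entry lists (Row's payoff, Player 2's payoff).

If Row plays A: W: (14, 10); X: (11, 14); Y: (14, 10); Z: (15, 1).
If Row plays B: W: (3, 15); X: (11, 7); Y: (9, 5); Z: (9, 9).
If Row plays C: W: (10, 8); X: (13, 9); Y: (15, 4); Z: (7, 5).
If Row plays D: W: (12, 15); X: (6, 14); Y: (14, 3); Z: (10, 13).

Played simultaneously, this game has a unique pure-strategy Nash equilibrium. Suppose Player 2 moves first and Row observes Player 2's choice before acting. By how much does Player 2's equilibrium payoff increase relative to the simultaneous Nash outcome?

Backward induction with Player 2 moving first.
- W: BR = A, leader payoff 10.
- X: BR = C, leader payoff 9.
- Y: BR = C, leader payoff 4.
- Z: BR = A, leader payoff 1.
Among 10, 9, 4, 1, the best is 10 at W. Subgame-perfect outcome: (A, W) with payoffs (14, 10).
For the simultaneous game, intersect best replies.
Row's best replies: W→A; X→C; Y→C; Z→A.
Player 2's best replies: A→X; B→W; C→X; D→W.
The unique mutual best reply is (C, X), giving (13, 9).
Player 2's commitment gain: 10 − 9 = 1.

1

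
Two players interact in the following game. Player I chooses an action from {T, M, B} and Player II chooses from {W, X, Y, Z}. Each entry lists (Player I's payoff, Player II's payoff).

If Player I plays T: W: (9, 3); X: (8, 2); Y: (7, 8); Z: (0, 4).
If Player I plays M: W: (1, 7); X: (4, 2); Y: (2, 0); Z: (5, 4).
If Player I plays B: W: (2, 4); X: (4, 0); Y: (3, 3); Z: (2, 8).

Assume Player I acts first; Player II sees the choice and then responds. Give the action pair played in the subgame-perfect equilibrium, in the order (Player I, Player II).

Solve by backward induction (Player I leads).
- T → Player II plays Y (best of 3, 2, 8, 4); Player I gets 7.
- M → Player II plays W (best of 7, 2, 0, 4); Player I gets 1.
- B → Player II plays Z (best of 4, 0, 3, 8); Player I gets 2.
Among 7, 1, 2, the best is 7 at T. Subgame-perfect outcome: (T, Y) with payoffs (7, 8).

(T, Y)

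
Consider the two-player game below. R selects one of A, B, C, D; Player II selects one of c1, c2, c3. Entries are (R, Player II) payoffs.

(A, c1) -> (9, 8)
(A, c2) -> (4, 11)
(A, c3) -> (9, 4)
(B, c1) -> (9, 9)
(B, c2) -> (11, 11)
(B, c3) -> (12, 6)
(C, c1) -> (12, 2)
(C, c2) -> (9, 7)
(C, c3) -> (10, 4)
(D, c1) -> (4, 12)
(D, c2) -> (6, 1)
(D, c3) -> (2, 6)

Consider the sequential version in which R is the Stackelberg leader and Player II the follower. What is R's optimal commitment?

B

Backward induction with R moving first.
- A: Player II compares 8, 11, 4 and picks c2; R would get 4.
- B: Player II compares 9, 11, 6 and picks c2; R would get 11.
- C: Player II compares 2, 7, 4 and picks c2; R would get 9.
- D: Player II compares 12, 1, 6 and picks c1; R would get 4.
Maximizing over 4, 11, 9, 4, R chooses B. Subgame-perfect outcome: (B, c2) with payoffs (11, 11).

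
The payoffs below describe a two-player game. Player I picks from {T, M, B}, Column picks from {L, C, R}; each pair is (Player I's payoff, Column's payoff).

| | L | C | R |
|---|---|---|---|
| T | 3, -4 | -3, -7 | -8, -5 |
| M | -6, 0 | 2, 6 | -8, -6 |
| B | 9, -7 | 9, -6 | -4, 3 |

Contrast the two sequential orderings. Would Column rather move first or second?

first

If Player I leads: Column's best replies are T→L, M→C, B→R; Player I's induced payoffs 3, 2, -4; outcome (T, L), payoffs (3, -4).
If Column leads: Player I's best replies are L→B, C→B, R→B; Column's induced payoffs -7, -6, 3; outcome (B, R), payoffs (-4, 3).
Column gets 3 moving first and -4 moving second, so Column prefers to move first.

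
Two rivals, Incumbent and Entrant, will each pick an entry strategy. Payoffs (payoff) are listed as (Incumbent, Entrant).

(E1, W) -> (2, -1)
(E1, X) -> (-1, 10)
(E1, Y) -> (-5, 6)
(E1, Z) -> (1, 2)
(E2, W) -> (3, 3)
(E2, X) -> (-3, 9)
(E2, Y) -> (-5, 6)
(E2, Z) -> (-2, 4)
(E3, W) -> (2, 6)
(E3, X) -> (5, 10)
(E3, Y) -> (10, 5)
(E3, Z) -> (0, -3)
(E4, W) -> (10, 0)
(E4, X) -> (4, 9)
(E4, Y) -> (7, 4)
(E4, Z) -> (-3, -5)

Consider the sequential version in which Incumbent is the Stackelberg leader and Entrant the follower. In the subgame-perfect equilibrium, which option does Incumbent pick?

E3

Backward induction with Incumbent moving first.
- E1: BR = X, leader payoff -1.
- E2: BR = X, leader payoff -3.
- E3: BR = X, leader payoff 5.
- E4: BR = X, leader payoff 4.
Among -1, -3, 5, 4, the best is 5 at E3. Subgame-perfect outcome: (E3, X) with payoffs (5, 10).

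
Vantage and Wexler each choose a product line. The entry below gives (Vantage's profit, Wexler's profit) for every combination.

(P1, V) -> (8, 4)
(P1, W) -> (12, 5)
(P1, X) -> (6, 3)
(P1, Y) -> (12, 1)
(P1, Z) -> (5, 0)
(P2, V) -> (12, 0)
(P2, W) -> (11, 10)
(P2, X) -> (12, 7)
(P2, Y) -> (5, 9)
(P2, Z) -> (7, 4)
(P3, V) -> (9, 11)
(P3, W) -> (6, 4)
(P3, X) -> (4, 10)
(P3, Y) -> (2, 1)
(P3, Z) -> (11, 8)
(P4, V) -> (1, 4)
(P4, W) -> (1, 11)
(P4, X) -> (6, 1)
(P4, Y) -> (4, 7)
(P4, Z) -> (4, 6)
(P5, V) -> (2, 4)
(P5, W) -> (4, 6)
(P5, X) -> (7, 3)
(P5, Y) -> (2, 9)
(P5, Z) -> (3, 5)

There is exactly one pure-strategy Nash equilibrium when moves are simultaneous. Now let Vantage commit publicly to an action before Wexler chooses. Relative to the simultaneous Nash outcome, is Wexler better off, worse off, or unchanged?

unchanged

Work backward from Wexler's decision.
- P1: BR = W, leader payoff 12.
- P2: BR = W, leader payoff 11.
- P3: BR = V, leader payoff 9.
- P4: BR = W, leader payoff 1.
- P5: BR = Y, leader payoff 2.
Maximizing over 12, 11, 9, 1, 2, Vantage chooses P1. Subgame-perfect outcome: (P1, W) with payoffs (12, 5).
Under simultaneous play:
Vantage's best replies: V→P2; W→P1; X→P2; Y→P1; Z→P3.
Wexler's best replies: P1→W; P2→W; P3→V; P4→W; P5→Y.
The unique mutual best reply is (P1, W), giving (12, 5).
Wexler earns 5 sequentially versus 5 at the Nash outcome: unchanged.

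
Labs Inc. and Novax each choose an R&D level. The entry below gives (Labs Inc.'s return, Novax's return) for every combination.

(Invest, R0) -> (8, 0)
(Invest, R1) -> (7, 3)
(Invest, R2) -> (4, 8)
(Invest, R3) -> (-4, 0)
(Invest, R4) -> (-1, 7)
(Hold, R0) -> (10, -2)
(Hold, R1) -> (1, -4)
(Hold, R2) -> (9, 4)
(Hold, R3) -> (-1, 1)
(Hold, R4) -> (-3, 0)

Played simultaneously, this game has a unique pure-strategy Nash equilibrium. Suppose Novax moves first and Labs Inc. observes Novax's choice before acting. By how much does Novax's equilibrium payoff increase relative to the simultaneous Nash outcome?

3

Work backward from Labs Inc.'s decision.
- R0: Labs Inc. compares 8, 10 and picks Hold; Novax would get -2.
- R1: Labs Inc. compares 7, 1 and picks Invest; Novax would get 3.
- R2: Labs Inc. compares 4, 9 and picks Hold; Novax would get 4.
- R3: Labs Inc. compares -4, -1 and picks Hold; Novax would get 1.
- R4: Labs Inc. compares -1, -3 and picks Invest; Novax would get 7.
Novax's induced payoffs are -2, 3, 4, 1, 7, so Novax commits to R4. Subgame-perfect outcome: (Invest, R4) with payoffs (-1, 7).
For the simultaneous game, intersect best replies.
Labs Inc.'s best replies: R0→Hold; R1→Invest; R2→Hold; R3→Hold; R4→Invest.
Novax's best replies: Invest→R2; Hold→R2.
The unique mutual best reply is (Hold, R2), giving (9, 4).
Novax's commitment gain: 7 − 4 = 3.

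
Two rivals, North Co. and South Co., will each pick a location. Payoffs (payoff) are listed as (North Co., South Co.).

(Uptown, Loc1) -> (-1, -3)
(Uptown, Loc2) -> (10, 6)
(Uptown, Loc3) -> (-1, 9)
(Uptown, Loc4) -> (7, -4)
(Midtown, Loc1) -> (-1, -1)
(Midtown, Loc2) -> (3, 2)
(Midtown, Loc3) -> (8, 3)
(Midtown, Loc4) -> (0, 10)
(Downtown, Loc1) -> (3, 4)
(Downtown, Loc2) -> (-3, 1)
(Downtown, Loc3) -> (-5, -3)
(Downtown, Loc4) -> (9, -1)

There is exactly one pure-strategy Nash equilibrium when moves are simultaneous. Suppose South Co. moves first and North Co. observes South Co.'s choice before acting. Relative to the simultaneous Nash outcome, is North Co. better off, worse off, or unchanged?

Solve by backward induction (South Co. leads).
- Loc1: North Co. compares -1, -1, 3 and picks Downtown; South Co. would get 4.
- Loc2: North Co. compares 10, 3, -3 and picks Uptown; South Co. would get 6.
- Loc3: North Co. compares -1, 8, -5 and picks Midtown; South Co. would get 3.
- Loc4: North Co. compares 7, 0, 9 and picks Downtown; South Co. would get -1.
Maximizing over 4, 6, 3, -1, South Co. chooses Loc2. Subgame-perfect outcome: (Uptown, Loc2) with payoffs (10, 6).
Under simultaneous play:
North Co.'s best replies: Loc1→Downtown; Loc2→Uptown; Loc3→Midtown; Loc4→Downtown.
South Co.'s best replies: Uptown→Loc3; Midtown→Loc4; Downtown→Loc1.
The unique mutual best reply is (Downtown, Loc1), giving (3, 4).
North Co. earns 10 sequentially versus 3 at the Nash outcome: better off.

better off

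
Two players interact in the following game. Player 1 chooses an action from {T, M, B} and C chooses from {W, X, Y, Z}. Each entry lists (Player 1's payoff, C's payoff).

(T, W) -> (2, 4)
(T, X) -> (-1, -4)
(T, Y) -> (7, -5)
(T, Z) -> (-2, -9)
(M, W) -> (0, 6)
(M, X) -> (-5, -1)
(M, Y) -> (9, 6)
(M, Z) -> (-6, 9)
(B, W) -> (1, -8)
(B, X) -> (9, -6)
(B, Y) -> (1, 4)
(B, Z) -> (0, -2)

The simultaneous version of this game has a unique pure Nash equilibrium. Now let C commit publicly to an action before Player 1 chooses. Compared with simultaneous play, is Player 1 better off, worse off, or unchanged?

better off

Player 1 best-responds to each possible C move:
- W: Player 1 compares 2, 0, 1 and picks T; C would get 4.
- X: Player 1 compares -1, -5, 9 and picks B; C would get -6.
- Y: Player 1 compares 7, 9, 1 and picks M; C would get 6.
- Z: Player 1 compares -2, -6, 0 and picks B; C would get -2.
Maximizing over 4, -6, 6, -2, C chooses Y. Subgame-perfect outcome: (M, Y) with payoffs (9, 6).
Now find the simultaneous Nash equilibrium.
Player 1's best replies: W→T; X→B; Y→M; Z→B.
C's best replies: T→W; M→Z; B→Y.
Only (T, W) has each player best-responding; Nash payoffs (2, 4).
Player 1 earns 9 sequentially versus 2 at the Nash outcome: better off.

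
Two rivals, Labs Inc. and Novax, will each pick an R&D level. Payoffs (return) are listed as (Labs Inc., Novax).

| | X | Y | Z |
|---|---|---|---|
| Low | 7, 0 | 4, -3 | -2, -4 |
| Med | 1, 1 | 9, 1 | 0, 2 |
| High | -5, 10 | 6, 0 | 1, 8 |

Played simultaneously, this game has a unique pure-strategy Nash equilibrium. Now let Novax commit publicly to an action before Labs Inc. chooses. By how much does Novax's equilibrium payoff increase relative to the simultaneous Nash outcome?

8

Solve by backward induction (Novax leads).
- X: Labs Inc. compares 7, 1, -5 and picks Low; Novax would get 0.
- Y: Labs Inc. compares 4, 9, 6 and picks Med; Novax would get 1.
- Z: Labs Inc. compares -2, 0, 1 and picks High; Novax would get 8.
Among 0, 1, 8, the best is 8 at Z. Subgame-perfect outcome: (High, Z) with payoffs (1, 8).
Under simultaneous play:
Labs Inc.'s best replies: X→Low; Y→Med; Z→High.
Novax's best replies: Low→X; Med→Z; High→X.
Only (Low, X) has each player best-responding; Nash payoffs (7, 0).
Novax's commitment gain: 8 − 0 = 8.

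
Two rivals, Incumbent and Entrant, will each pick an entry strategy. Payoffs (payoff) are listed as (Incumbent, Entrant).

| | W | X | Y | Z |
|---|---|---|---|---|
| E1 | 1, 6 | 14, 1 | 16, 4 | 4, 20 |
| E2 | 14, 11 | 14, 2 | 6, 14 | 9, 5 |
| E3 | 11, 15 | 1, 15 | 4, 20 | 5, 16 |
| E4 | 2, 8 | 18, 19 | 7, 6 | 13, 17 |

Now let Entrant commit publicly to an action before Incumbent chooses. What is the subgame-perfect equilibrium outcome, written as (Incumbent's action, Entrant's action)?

(E4, X)

Backward induction with Entrant moving first.
- W: Incumbent compares 1, 14, 11, 2 and picks E2; Entrant would get 11.
- X: Incumbent compares 14, 14, 1, 18 and picks E4; Entrant would get 19.
- Y: Incumbent compares 16, 6, 4, 7 and picks E1; Entrant would get 4.
- Z: Incumbent compares 4, 9, 5, 13 and picks E4; Entrant would get 17.
Entrant's induced payoffs are 11, 19, 4, 17, so Entrant commits to X. Subgame-perfect outcome: (E4, X) with payoffs (18, 19).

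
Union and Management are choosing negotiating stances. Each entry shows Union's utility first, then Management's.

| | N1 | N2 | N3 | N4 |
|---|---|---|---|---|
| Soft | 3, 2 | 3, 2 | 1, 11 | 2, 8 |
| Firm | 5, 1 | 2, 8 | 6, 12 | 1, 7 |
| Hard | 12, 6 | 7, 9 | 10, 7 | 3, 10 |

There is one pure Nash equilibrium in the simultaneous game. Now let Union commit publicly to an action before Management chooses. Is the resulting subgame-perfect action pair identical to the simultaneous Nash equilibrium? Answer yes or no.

Backward induction with Union moving first.
- Soft: Management compares 2, 2, 11, 8 and picks N3; Union would get 1.
- Firm: Management compares 1, 8, 12, 7 and picks N3; Union would get 6.
- Hard: Management compares 6, 9, 7, 10 and picks N4; Union would get 3.
Maximizing over 1, 6, 3, Union chooses Firm. Subgame-perfect outcome: (Firm, N3) with payoffs (6, 12).
Now find the simultaneous Nash equilibrium.
Union's best replies: N1→Hard; N2→Hard; N3→Hard; N4→Hard.
Management's best replies: Soft→N3; Firm→N3; Hard→N4.
Only (Hard, N4) has each player best-responding; Nash payoffs (3, 10).
Sequential outcome (Firm, N3) differs from the Nash profile (Hard, N4).

no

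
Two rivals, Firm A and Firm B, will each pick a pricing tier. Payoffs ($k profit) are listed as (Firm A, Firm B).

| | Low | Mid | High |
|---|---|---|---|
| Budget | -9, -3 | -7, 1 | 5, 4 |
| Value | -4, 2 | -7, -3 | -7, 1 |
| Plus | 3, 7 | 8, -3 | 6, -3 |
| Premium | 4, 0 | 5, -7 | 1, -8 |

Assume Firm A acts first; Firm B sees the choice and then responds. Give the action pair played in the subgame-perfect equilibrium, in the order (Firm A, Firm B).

Backward induction with Firm A moving first.
- Budget: BR = High, leader payoff 5.
- Value: BR = Low, leader payoff -4.
- Plus: BR = Low, leader payoff 3.
- Premium: BR = Low, leader payoff 4.
Firm A's induced payoffs are 5, -4, 3, 4, so Firm A commits to Budget. Subgame-perfect outcome: (Budget, High) with payoffs (5, 4).

(Budget, High)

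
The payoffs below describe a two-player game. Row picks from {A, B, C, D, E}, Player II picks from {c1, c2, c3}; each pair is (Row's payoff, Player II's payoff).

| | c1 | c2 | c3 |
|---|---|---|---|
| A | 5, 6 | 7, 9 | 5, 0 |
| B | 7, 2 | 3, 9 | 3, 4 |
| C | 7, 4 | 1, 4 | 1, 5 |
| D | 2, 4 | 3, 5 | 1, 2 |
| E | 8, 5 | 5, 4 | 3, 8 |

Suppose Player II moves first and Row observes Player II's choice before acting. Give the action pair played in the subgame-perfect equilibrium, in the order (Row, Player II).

(A, c2)

Work backward from Row's decision.
- c1: BR = E, leader payoff 5.
- c2: BR = A, leader payoff 9.
- c3: BR = A, leader payoff 0.
Among 5, 9, 0, the best is 9 at c2. Subgame-perfect outcome: (A, c2) with payoffs (7, 9).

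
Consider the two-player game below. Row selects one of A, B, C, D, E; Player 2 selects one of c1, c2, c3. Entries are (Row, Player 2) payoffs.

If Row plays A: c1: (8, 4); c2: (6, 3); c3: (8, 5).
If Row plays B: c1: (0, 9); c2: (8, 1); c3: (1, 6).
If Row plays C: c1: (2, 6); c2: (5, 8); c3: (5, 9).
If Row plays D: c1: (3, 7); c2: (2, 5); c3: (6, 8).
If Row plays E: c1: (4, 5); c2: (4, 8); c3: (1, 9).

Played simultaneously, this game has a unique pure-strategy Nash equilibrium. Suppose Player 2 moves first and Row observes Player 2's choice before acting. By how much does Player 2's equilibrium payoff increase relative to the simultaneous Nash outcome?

Backward induction with Player 2 moving first.
- c1: BR = A, leader payoff 4.
- c2: BR = B, leader payoff 1.
- c3: BR = A, leader payoff 5.
Player 2's induced payoffs are 4, 1, 5, so Player 2 commits to c3. Subgame-perfect outcome: (A, c3) with payoffs (8, 5).
For the simultaneous game, intersect best replies.
Row's best replies: c1→A; c2→B; c3→A.
Player 2's best replies: A→c3; B→c1; C→c3; D→c3; E→c3.
Only (A, c3) has each player best-responding; Nash payoffs (8, 5).
Player 2's commitment gain: 5 − 5 = 0.

0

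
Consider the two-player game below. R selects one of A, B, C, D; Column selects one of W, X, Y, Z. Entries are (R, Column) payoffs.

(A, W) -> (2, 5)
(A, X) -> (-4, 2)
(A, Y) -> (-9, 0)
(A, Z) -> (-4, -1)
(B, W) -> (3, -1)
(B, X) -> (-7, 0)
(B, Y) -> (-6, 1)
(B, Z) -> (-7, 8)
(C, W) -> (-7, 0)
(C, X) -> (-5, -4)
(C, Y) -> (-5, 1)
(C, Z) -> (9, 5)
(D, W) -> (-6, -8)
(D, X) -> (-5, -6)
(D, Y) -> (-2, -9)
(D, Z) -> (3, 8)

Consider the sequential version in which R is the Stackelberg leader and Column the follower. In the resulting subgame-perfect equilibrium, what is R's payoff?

Solve by backward induction (R leads).
- A: BR = W, leader payoff 2.
- B: BR = Z, leader payoff -7.
- C: BR = Z, leader payoff 9.
- D: BR = Z, leader payoff 3.
Among 2, -7, 9, 3, the best is 9 at C. Subgame-perfect outcome: (C, Z) with payoffs (9, 5).

9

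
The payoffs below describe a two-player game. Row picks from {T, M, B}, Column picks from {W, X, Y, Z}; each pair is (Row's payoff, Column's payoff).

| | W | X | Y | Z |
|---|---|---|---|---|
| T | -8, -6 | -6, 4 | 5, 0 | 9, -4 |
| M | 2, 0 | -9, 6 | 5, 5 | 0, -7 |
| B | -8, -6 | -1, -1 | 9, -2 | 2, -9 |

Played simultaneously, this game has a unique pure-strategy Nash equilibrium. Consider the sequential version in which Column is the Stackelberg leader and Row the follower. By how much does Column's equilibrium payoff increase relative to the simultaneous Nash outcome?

Backward induction with Column moving first.
- W: Row compares -8, 2, -8 and picks M; Column would get 0.
- X: Row compares -6, -9, -1 and picks B; Column would get -1.
- Y: Row compares 5, 5, 9 and picks B; Column would get -2.
- Z: Row compares 9, 0, 2 and picks T; Column would get -4.
Among 0, -1, -2, -4, the best is 0 at W. Subgame-perfect outcome: (M, W) with payoffs (2, 0).
Under simultaneous play:
Row's best replies: W→M; X→B; Y→B; Z→T.
Column's best replies: T→X; M→X; B→X.
The unique mutual best reply is (B, X), giving (-1, -1).
Column's commitment gain: 0 − -1 = 1.

1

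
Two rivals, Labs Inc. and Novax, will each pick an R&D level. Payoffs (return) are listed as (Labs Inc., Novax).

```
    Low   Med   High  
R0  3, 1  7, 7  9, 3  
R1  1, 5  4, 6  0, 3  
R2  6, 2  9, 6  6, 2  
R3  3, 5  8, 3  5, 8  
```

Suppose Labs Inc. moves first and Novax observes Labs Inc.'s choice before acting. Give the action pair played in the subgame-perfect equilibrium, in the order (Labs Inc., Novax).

Solve by backward induction (Labs Inc. leads).
- R0 → Novax plays Med (best of 1, 7, 3); Labs Inc. gets 7.
- R1 → Novax plays Med (best of 5, 6, 3); Labs Inc. gets 4.
- R2 → Novax plays Med (best of 2, 6, 2); Labs Inc. gets 9.
- R3 → Novax plays High (best of 5, 3, 8); Labs Inc. gets 5.
Labs Inc.'s induced payoffs are 7, 4, 9, 5, so Labs Inc. commits to R2. Subgame-perfect outcome: (R2, Med) with payoffs (9, 6).

(R2, Med)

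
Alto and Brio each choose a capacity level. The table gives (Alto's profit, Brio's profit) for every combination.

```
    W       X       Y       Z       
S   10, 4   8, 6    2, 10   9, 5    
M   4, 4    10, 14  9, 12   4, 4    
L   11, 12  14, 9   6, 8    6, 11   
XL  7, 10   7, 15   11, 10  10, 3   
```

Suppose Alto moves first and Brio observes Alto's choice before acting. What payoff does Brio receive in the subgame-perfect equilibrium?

12

Work backward from Brio's decision.
- S → Brio plays Y (best of 4, 6, 10, 5); Alto gets 2.
- M → Brio plays X (best of 4, 14, 12, 4); Alto gets 10.
- L → Brio plays W (best of 12, 9, 8, 11); Alto gets 11.
- XL → Brio plays X (best of 10, 15, 10, 3); Alto gets 7.
Alto's induced payoffs are 2, 10, 11, 7, so Alto commits to L. Subgame-perfect outcome: (L, W) with payoffs (11, 12).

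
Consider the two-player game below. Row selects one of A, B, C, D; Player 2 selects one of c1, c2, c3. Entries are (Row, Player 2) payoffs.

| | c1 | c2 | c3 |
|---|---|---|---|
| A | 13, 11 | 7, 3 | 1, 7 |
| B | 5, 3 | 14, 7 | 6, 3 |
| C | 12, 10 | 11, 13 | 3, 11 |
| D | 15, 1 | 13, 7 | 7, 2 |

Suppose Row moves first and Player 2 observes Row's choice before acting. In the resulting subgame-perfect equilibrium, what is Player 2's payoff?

Player 2 best-responds to each possible Row move:
- A → Player 2 plays c1 (best of 11, 3, 7); Row gets 13.
- B → Player 2 plays c2 (best of 3, 7, 3); Row gets 14.
- C → Player 2 plays c2 (best of 10, 13, 11); Row gets 11.
- D → Player 2 plays c2 (best of 1, 7, 2); Row gets 13.
Among 13, 14, 11, 13, the best is 14 at B. Subgame-perfect outcome: (B, c2) with payoffs (14, 7).

7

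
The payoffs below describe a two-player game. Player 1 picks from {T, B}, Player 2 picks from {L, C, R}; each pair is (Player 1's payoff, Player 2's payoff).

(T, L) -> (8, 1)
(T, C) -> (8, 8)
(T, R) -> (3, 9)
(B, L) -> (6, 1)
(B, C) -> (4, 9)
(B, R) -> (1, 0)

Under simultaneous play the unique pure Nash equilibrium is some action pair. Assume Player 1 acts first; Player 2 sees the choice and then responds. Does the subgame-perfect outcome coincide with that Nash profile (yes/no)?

Player 2 best-responds to each possible Player 1 move:
- T: BR = R, leader payoff 3.
- B: BR = C, leader payoff 4.
Maximizing over 3, 4, Player 1 chooses B. Subgame-perfect outcome: (B, C) with payoffs (4, 9).
Under simultaneous play:
Player 1's best replies: L→T; C→T; R→T.
Player 2's best replies: T→R; B→C.
Only (T, R) has each player best-responding; Nash payoffs (3, 9).
Sequential outcome (B, C) differs from the Nash profile (T, R).

no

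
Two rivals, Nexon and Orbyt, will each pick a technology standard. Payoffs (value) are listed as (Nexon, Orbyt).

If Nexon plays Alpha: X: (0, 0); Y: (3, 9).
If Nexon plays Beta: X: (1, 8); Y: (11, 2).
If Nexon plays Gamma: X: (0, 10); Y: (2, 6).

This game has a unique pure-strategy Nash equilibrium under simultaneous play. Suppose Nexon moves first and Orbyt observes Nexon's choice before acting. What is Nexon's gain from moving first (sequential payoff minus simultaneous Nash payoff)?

2

Work backward from Orbyt's decision.
- Alpha → Orbyt plays Y (best of 0, 9); Nexon gets 3.
- Beta → Orbyt plays X (best of 8, 2); Nexon gets 1.
- Gamma → Orbyt plays X (best of 10, 6); Nexon gets 0.
Maximizing over 3, 1, 0, Nexon chooses Alpha. Subgame-perfect outcome: (Alpha, Y) with payoffs (3, 9).
Under simultaneous play:
Nexon's best replies: X→Beta; Y→Beta.
Orbyt's best replies: Alpha→Y; Beta→X; Gamma→X.
The unique mutual best reply is (Beta, X), giving (1, 8).
Nexon's commitment gain: 3 − 1 = 2.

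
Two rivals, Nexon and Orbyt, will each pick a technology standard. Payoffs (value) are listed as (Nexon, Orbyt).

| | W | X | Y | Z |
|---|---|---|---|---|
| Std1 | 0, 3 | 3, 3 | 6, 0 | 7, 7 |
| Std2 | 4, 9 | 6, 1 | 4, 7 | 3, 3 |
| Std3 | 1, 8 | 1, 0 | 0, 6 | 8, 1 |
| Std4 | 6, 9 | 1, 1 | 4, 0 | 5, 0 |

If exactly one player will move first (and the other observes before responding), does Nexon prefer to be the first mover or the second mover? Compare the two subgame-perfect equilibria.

first

If Nexon leads: Orbyt's best replies are Std1→Z, Std2→W, Std3→W, Std4→W; Nexon's induced payoffs 7, 4, 1, 6; outcome (Std1, Z), payoffs (7, 7).
If Orbyt leads: Nexon's best replies are W→Std4, X→Std2, Y→Std1, Z→Std3; Orbyt's induced payoffs 9, 1, 0, 1; outcome (Std4, W), payoffs (6, 9).
Nexon gets 7 moving first and 6 moving second, so Nexon prefers to move first.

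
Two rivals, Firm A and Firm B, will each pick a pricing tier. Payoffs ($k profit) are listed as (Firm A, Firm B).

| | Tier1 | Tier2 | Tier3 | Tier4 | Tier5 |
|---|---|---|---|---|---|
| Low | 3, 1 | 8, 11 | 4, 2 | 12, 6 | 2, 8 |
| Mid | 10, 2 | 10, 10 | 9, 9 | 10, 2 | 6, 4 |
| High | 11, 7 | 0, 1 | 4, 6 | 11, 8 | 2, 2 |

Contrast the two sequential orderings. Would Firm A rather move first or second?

first

If Firm A leads: Firm B's best replies are Low→Tier2, Mid→Tier2, High→Tier4; Firm A's induced payoffs 8, 10, 11; outcome (High, Tier4), payoffs (11, 8).
If Firm B leads: Firm A's best replies are Tier1→High, Tier2→Mid, Tier3→Mid, Tier4→Low, Tier5→Mid; Firm B's induced payoffs 7, 10, 9, 6, 4; outcome (Mid, Tier2), payoffs (10, 10).
Firm A gets 11 moving first and 10 moving second, so Firm A prefers to move first.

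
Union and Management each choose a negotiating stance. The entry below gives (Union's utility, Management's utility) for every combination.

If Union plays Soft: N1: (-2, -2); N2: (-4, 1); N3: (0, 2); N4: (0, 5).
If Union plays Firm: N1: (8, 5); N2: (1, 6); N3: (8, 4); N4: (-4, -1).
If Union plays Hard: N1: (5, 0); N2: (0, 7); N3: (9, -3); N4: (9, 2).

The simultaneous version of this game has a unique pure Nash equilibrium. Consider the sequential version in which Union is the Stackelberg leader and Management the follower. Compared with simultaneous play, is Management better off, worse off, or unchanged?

unchanged

Backward induction with Union moving first.
- Soft: Management compares -2, 1, 2, 5 and picks N4; Union would get 0.
- Firm: Management compares 5, 6, 4, -1 and picks N2; Union would get 1.
- Hard: Management compares 0, 7, -3, 2 and picks N2; Union would get 0.
Maximizing over 0, 1, 0, Union chooses Firm. Subgame-perfect outcome: (Firm, N2) with payoffs (1, 6).
Now find the simultaneous Nash equilibrium.
Union's best replies: N1→Firm; N2→Firm; N3→Hard; N4→Hard.
Management's best replies: Soft→N4; Firm→N2; Hard→N2.
The unique mutual best reply is (Firm, N2), giving (1, 6).
Management earns 6 sequentially versus 6 at the Nash outcome: unchanged.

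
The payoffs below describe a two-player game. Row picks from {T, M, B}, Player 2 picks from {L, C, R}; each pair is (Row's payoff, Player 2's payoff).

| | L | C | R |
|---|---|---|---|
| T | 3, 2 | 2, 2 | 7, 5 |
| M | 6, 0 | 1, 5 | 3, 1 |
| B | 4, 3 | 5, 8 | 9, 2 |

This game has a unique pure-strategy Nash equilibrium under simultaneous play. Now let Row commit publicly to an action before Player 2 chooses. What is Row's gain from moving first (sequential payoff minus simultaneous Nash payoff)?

2

Backward induction with Row moving first.
- T: BR = R, leader payoff 7.
- M: BR = C, leader payoff 1.
- B: BR = C, leader payoff 5.
Row's induced payoffs are 7, 1, 5, so Row commits to T. Subgame-perfect outcome: (T, R) with payoffs (7, 5).
For the simultaneous game, intersect best replies.
Row's best replies: L→M; C→B; R→B.
Player 2's best replies: T→R; M→C; B→C.
The unique mutual best reply is (B, C), giving (5, 8).
Row's commitment gain: 7 − 5 = 2.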